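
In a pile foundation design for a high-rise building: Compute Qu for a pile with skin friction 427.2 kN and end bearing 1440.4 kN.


Using Qu = Qf + Qb
Qu = 427.2 + 1440.4
Qu = 1867.6 kN


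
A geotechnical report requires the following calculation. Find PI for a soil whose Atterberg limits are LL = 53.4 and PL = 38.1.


Result: 15.3

Derivation:
Using PI = LL - PL
PI = 53.4 - 38.1
PI = 15.3


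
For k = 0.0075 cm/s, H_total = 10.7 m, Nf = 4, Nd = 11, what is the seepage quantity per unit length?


Result: 0.0002918 m^3/s per m

Derivation:
Convert k to m/s for unit consistency with H:
k = 0.0075 cm/s = 0.0075 / 100 m/s = 7.5e-05 m/s
Using q = k * H * Nf / Nd
Nf / Nd = 4 / 11 = 0.3636
q = 7.5e-05 * 10.7 * 0.3636
q = 0.0002918 m^3/s per m


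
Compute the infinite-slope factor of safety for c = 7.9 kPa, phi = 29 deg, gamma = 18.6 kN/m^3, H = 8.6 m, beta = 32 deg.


Result: 0.997

Derivation:
Using Fs = c / (gamma*H*sin(beta)*cos(beta)) + tan(phi)/tan(beta)
Cohesion contribution = 7.9 / (18.6*8.6*sin(32)*cos(32))
Cohesion contribution = 0.109897
Friction contribution = tan(29)/tan(32) = 0.88708
Fs = 0.109897 + 0.88708
Fs = 0.997


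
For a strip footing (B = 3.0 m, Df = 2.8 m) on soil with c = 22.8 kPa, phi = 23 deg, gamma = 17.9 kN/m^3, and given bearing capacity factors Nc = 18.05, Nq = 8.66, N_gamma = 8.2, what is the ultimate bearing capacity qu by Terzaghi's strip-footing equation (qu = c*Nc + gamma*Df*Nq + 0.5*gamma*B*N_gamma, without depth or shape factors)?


Compute qu = c*Nc + gamma*Df*Nq + 0.5*gamma*B*N_gamma
Term 1: 22.8 * 18.05 = 411.54
Term 2: 17.9 * 2.8 * 8.66 = 434.0392
Term 3: 0.5 * 17.9 * 3.0 * 8.2 = 220.17
qu = 411.54 + 434.0392 + 220.17
qu = 1065.75 kPa


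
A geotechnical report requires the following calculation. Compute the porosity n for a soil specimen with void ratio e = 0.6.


Using the relation n = e / (1 + e)
n = 0.6 / (1 + 0.6)
n = 0.6 / 1.6
n = 0.375


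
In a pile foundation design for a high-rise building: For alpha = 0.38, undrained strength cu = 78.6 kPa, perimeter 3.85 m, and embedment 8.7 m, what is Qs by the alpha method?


Result: 1000.43 kN

Derivation:
Using Qs = alpha * cu * perimeter * L
Qs = 0.38 * 78.6 * 3.85 * 8.7
Qs = 1000.43 kN


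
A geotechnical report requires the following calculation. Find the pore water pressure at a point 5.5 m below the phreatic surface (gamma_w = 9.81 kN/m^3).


Using u = gamma_w * h_w
u = 9.81 * 5.5
u = 53.96 kPa


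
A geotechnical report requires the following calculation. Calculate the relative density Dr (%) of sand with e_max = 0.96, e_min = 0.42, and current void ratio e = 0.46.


Using Dr = (e_max - e) / (e_max - e_min) * 100
e_max - e = 0.96 - 0.46 = 0.5
e_max - e_min = 0.96 - 0.42 = 0.54
Dr = 0.5 / 0.54 * 100
Dr = 92.59 %


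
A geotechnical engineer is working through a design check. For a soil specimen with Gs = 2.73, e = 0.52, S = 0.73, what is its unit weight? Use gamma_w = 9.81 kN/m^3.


Using gamma = gamma_w * (Gs + S*e) / (1 + e)
Numerator: Gs + S*e = 2.73 + 0.73*0.52 = 3.1096
Denominator: 1 + e = 1 + 0.52 = 1.52
gamma = 9.81 * 3.1096 / 1.52
gamma = 20.069 kN/m^3


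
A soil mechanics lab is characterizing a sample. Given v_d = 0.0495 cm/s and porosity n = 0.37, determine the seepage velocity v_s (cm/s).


Result: 0.13378 cm/s

Derivation:
Using v_s = v_d / n
v_s = 0.0495 / 0.37
v_s = 0.13378 cm/s


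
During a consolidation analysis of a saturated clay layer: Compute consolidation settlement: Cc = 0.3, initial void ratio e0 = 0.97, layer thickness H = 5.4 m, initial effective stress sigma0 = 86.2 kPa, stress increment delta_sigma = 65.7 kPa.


Result: 0.2023 m

Derivation:
Using Sc = Cc * H / (1 + e0) * log10((sigma0 + delta_sigma) / sigma0)
Stress ratio = (86.2 + 65.7) / 86.2 = 1.76218
log10(1.76218) = 0.246051
Cc * H / (1 + e0) = 0.3 * 5.4 / (1 + 0.97) = 0.822335
Sc = 0.822335 * 0.246051
Sc = 0.2023 m


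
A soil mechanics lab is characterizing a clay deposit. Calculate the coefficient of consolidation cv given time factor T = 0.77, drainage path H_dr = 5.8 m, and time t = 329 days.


Using cv = T * H_dr^2 / t
H_dr^2 = 5.8^2 = 33.64
cv = 0.77 * 33.64 / 329
cv = 0.07873 m^2/day


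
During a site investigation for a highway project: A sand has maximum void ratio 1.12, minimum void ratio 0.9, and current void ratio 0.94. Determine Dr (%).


Result: 81.82 %

Derivation:
Using Dr = (e_max - e) / (e_max - e_min) * 100
e_max - e = 1.12 - 0.94 = 0.18
e_max - e_min = 1.12 - 0.9 = 0.22
Dr = 0.18 / 0.22 * 100
Dr = 81.82 %


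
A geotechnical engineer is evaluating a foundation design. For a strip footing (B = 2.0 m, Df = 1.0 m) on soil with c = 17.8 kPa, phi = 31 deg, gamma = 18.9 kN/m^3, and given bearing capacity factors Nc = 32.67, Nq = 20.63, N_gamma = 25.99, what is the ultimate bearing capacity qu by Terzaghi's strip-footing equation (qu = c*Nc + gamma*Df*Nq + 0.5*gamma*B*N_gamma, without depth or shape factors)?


Result: 1462.64 kPa

Derivation:
Compute qu = c*Nc + gamma*Df*Nq + 0.5*gamma*B*N_gamma
Term 1: 17.8 * 32.67 = 581.526
Term 2: 18.9 * 1.0 * 20.63 = 389.907
Term 3: 0.5 * 18.9 * 2.0 * 25.99 = 491.211
qu = 581.526 + 389.907 + 491.211
qu = 1462.64 kPa


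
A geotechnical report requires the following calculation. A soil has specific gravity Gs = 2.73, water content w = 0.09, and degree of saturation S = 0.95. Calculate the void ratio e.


Result: 0.2586

Derivation:
Using the relation e = Gs * w / S
e = 2.73 * 0.09 / 0.95
e = 0.2586


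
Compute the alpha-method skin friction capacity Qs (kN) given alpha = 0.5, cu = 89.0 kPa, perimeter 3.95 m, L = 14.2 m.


Using Qs = alpha * cu * perimeter * L
Qs = 0.5 * 89.0 * 3.95 * 14.2
Qs = 2496.01 kN


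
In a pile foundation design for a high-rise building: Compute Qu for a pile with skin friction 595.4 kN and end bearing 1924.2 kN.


Using Qu = Qf + Qb
Qu = 595.4 + 1924.2
Qu = 2519.6 kN


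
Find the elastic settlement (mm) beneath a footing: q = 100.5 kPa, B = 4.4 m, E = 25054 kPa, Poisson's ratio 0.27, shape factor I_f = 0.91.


Using Se = q * B * (1 - nu^2) * I_f / E
1 - nu^2 = 1 - 0.27^2 = 0.9271
Se = 100.5 * 4.4 * 0.9271 * 0.91 / 25054
Se = 0.014891 m
Convert to mm: Se = 0.014891 * 1000 = 14.891 mm


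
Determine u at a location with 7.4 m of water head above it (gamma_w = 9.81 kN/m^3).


Using u = gamma_w * h_w
u = 9.81 * 7.4
u = 72.59 kPa


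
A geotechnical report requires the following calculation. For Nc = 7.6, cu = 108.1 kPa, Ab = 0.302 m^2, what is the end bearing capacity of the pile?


Using Qb = Nc * cu * Ab
Qb = 7.6 * 108.1 * 0.302
Qb = 248.11 kN


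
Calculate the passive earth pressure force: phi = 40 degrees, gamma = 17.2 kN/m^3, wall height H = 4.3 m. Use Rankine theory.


Compute passive earth pressure coefficient:
Kp = tan^2(45 + phi/2) = tan^2(65.0) = 4.59891
Compute passive force:
Pp = 0.5 * Kp * gamma * H^2
Pp = 0.5 * 4.59891 * 17.2 * 4.3^2
Pp = 731.29 kN/m


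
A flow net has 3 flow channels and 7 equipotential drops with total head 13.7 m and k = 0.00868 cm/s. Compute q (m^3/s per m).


Result: 0.0005096 m^3/s per m

Derivation:
Convert k to m/s for unit consistency with H:
k = 0.00868 cm/s = 0.00868 / 100 m/s = 8.68e-05 m/s
Using q = k * H * Nf / Nd
Nf / Nd = 3 / 7 = 0.4286
q = 8.68e-05 * 13.7 * 0.4286
q = 0.0005096 m^3/s per m


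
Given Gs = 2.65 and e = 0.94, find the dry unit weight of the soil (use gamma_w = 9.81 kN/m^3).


Result: 13.4 kN/m^3

Derivation:
Using gamma_d = Gs * gamma_w / (1 + e)
gamma_d = 2.65 * 9.81 / (1 + 0.94)
gamma_d = 2.65 * 9.81 / 1.94
gamma_d = 13.4 kN/m^3


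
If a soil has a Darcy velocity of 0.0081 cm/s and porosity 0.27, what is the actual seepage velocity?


Using v_s = v_d / n
v_s = 0.0081 / 0.27
v_s = 0.03 cm/s


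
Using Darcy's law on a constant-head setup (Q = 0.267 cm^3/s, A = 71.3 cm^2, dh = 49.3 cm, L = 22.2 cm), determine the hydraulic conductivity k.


Compute hydraulic gradient:
i = dh / L = 49.3 / 22.2 = 2.22072
Then apply Darcy's law:
k = Q / (A * i)
k = 0.267 / (71.3 * 2.22072)
k = 0.267 / 158.337
k = 0.001686 cm/s


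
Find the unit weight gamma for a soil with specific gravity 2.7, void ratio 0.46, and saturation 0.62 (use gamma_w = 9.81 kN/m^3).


Using gamma = gamma_w * (Gs + S*e) / (1 + e)
Numerator: Gs + S*e = 2.7 + 0.62*0.46 = 2.9852
Denominator: 1 + e = 1 + 0.46 = 1.46
gamma = 9.81 * 2.9852 / 1.46
gamma = 20.058 kN/m^3


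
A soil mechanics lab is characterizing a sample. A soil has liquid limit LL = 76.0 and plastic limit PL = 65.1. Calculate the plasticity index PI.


Result: 10.9

Derivation:
Using PI = LL - PL
PI = 76.0 - 65.1
PI = 10.9


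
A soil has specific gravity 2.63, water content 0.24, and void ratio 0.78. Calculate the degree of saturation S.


Using S = Gs * w / e
S = 2.63 * 0.24 / 0.78
S = 0.8092


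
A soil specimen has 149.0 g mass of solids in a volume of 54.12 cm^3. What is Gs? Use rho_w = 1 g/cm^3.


Using Gs = m_s / (V_s * rho_w)
Since rho_w = 1 g/cm^3:
Gs = 149.0 / 54.12
Gs = 2.753


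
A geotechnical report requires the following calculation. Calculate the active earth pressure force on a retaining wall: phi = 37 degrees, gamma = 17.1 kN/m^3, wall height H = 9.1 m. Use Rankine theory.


Compute active earth pressure coefficient:
Ka = tan^2(45 - phi/2) = tan^2(26.5) = 0.248584
Compute active force:
Pa = 0.5 * Ka * gamma * H^2
Pa = 0.5 * 0.248584 * 17.1 * 9.1^2
Pa = 176.0 kN/m


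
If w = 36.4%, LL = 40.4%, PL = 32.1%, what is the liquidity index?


First compute the plasticity index:
PI = LL - PL = 40.4 - 32.1 = 8.3
Then compute the liquidity index:
LI = (w - PL) / PI
LI = (36.4 - 32.1) / 8.3
LI = 0.518


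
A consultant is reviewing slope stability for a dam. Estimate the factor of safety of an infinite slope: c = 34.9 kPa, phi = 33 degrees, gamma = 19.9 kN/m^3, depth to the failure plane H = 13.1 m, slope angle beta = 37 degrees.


Using Fs = c / (gamma*H*sin(beta)*cos(beta)) + tan(phi)/tan(beta)
Cohesion contribution = 34.9 / (19.9*13.1*sin(37)*cos(37))
Cohesion contribution = 0.278541
Friction contribution = tan(33)/tan(37) = 0.861793
Fs = 0.278541 + 0.861793
Fs = 1.14


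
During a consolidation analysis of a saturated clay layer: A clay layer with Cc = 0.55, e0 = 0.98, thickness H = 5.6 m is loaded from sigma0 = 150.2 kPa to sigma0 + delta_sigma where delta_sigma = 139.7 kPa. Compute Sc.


Result: 0.4442 m

Derivation:
Using Sc = Cc * H / (1 + e0) * log10((sigma0 + delta_sigma) / sigma0)
Stress ratio = (150.2 + 139.7) / 150.2 = 1.93009
log10(1.93009) = 0.285578
Cc * H / (1 + e0) = 0.55 * 5.6 / (1 + 0.98) = 1.55556
Sc = 1.55556 * 0.285578
Sc = 0.4442 m


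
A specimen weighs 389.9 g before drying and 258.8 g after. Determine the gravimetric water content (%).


Result: 50.66 %

Derivation:
Using w = (m_wet - m_dry) / m_dry * 100
m_wet - m_dry = 389.9 - 258.8 = 131.1 g
w = 131.1 / 258.8 * 100
w = 50.66 %


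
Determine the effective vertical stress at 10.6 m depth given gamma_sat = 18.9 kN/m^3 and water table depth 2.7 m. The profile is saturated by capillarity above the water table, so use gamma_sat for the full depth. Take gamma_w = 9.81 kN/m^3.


Total stress = gamma_sat * depth
sigma = 18.9 * 10.6 = 200.34 kPa
Pore water pressure u = gamma_w * (depth - d_wt)
u = 9.81 * (10.6 - 2.7) = 77.499 kPa
Effective stress = sigma - u
sigma' = 200.34 - 77.499 = 122.84 kPa


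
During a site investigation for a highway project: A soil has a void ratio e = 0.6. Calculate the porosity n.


Using the relation n = e / (1 + e)
n = 0.6 / (1 + 0.6)
n = 0.6 / 1.6
n = 0.375


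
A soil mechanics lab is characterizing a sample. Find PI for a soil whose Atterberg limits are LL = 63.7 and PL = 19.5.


Result: 44.2

Derivation:
Using PI = LL - PL
PI = 63.7 - 19.5
PI = 44.2


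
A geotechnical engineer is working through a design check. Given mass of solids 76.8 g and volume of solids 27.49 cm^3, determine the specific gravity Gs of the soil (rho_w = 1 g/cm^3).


Using Gs = m_s / (V_s * rho_w)
Since rho_w = 1 g/cm^3:
Gs = 76.8 / 27.49
Gs = 2.794


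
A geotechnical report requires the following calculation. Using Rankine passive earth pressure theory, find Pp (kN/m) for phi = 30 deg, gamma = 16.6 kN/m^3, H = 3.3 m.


Compute passive earth pressure coefficient:
Kp = tan^2(45 + phi/2) = tan^2(60.0) = 3
Compute passive force:
Pp = 0.5 * Kp * gamma * H^2
Pp = 0.5 * 3 * 16.6 * 3.3^2
Pp = 271.16 kN/m


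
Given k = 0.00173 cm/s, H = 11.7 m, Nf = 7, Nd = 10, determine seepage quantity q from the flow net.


Result: 0.0001417 m^3/s per m

Derivation:
Convert k to m/s for unit consistency with H:
k = 0.00173 cm/s = 0.00173 / 100 m/s = 1.73e-05 m/s
Using q = k * H * Nf / Nd
Nf / Nd = 7 / 10 = 0.7
q = 1.73e-05 * 11.7 * 0.7
q = 0.0001417 m^3/s per m


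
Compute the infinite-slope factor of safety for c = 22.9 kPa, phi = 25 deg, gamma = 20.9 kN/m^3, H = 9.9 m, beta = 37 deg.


Using Fs = c / (gamma*H*sin(beta)*cos(beta)) + tan(phi)/tan(beta)
Cohesion contribution = 22.9 / (20.9*9.9*sin(37)*cos(37))
Cohesion contribution = 0.230273
Friction contribution = tan(25)/tan(37) = 0.618811
Fs = 0.230273 + 0.618811
Fs = 0.849


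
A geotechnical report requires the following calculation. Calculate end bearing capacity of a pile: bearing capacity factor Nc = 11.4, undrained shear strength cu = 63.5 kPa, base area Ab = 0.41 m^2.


Using Qb = Nc * cu * Ab
Qb = 11.4 * 63.5 * 0.41
Qb = 296.8 kN


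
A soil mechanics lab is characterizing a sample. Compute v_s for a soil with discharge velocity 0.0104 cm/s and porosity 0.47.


Using v_s = v_d / n
v_s = 0.0104 / 0.47
v_s = 0.02213 cm/s


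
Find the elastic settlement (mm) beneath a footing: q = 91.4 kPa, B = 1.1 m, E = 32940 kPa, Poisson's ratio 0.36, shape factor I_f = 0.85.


Using Se = q * B * (1 - nu^2) * I_f / E
1 - nu^2 = 1 - 0.36^2 = 0.8704
Se = 91.4 * 1.1 * 0.8704 * 0.85 / 32940
Se = 0.002258 m
Convert to mm: Se = 0.002258 * 1000 = 2.258 mm


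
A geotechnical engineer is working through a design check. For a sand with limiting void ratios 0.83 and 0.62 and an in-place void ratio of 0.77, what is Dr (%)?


Result: 28.57 %

Derivation:
Using Dr = (e_max - e) / (e_max - e_min) * 100
e_max - e = 0.83 - 0.77 = 0.06
e_max - e_min = 0.83 - 0.62 = 0.21
Dr = 0.06 / 0.21 * 100
Dr = 28.57 %


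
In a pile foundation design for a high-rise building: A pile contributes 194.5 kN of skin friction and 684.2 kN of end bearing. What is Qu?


Using Qu = Qf + Qb
Qu = 194.5 + 684.2
Qu = 878.7 kN


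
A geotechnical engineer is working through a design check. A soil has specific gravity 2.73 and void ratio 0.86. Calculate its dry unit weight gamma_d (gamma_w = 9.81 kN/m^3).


Using gamma_d = Gs * gamma_w / (1 + e)
gamma_d = 2.73 * 9.81 / (1 + 0.86)
gamma_d = 2.73 * 9.81 / 1.86
gamma_d = 14.399 kN/m^3


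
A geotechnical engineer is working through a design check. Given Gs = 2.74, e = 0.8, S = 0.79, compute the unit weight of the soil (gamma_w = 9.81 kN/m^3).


Result: 18.377 kN/m^3

Derivation:
Using gamma = gamma_w * (Gs + S*e) / (1 + e)
Numerator: Gs + S*e = 2.74 + 0.79*0.8 = 3.372
Denominator: 1 + e = 1 + 0.8 = 1.8
gamma = 9.81 * 3.372 / 1.8
gamma = 18.377 kN/m^3


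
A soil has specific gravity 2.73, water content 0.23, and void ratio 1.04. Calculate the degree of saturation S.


Using S = Gs * w / e
S = 2.73 * 0.23 / 1.04
S = 0.6038


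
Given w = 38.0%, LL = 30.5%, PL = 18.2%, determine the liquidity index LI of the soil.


First compute the plasticity index:
PI = LL - PL = 30.5 - 18.2 = 12.3
Then compute the liquidity index:
LI = (w - PL) / PI
LI = (38.0 - 18.2) / 12.3
LI = 1.61


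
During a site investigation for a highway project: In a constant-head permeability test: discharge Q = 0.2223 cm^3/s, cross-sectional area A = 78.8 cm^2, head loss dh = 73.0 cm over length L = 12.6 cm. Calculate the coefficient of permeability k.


Result: 0.000487 cm/s

Derivation:
Compute hydraulic gradient:
i = dh / L = 73.0 / 12.6 = 5.79365
Then apply Darcy's law:
k = Q / (A * i)
k = 0.2223 / (78.8 * 5.79365)
k = 0.2223 / 456.54
k = 0.000487 cm/s


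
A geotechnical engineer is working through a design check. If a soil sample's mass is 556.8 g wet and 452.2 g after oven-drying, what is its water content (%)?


Result: 23.13 %

Derivation:
Using w = (m_wet - m_dry) / m_dry * 100
m_wet - m_dry = 556.8 - 452.2 = 104.6 g
w = 104.6 / 452.2 * 100
w = 23.13 %


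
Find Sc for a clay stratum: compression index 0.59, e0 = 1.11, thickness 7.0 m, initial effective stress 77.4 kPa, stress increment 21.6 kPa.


Result: 0.2092 m

Derivation:
Using Sc = Cc * H / (1 + e0) * log10((sigma0 + delta_sigma) / sigma0)
Stress ratio = (77.4 + 21.6) / 77.4 = 1.27907
log10(1.27907) = 0.106894
Cc * H / (1 + e0) = 0.59 * 7.0 / (1 + 1.11) = 1.95735
Sc = 1.95735 * 0.106894
Sc = 0.2092 m


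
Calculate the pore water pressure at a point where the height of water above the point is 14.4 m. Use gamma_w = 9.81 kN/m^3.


Result: 141.26 kPa

Derivation:
Using u = gamma_w * h_w
u = 9.81 * 14.4
u = 141.26 kPa


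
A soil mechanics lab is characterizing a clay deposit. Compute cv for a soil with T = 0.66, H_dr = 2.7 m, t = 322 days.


Using cv = T * H_dr^2 / t
H_dr^2 = 2.7^2 = 7.29
cv = 0.66 * 7.29 / 322
cv = 0.01494 m^2/day


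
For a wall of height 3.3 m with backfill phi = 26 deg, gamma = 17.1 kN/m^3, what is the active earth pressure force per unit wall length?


Result: 36.36 kN/m

Derivation:
Compute active earth pressure coefficient:
Ka = tan^2(45 - phi/2) = tan^2(32.0) = 0.390462
Compute active force:
Pa = 0.5 * Ka * gamma * H^2
Pa = 0.5 * 0.390462 * 17.1 * 3.3^2
Pa = 36.36 kN/m


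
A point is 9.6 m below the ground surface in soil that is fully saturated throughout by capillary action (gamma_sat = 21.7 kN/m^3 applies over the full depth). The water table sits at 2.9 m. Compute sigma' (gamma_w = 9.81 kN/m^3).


Result: 142.59 kPa

Derivation:
Total stress = gamma_sat * depth
sigma = 21.7 * 9.6 = 208.32 kPa
Pore water pressure u = gamma_w * (depth - d_wt)
u = 9.81 * (9.6 - 2.9) = 65.727 kPa
Effective stress = sigma - u
sigma' = 208.32 - 65.727 = 142.59 kPa


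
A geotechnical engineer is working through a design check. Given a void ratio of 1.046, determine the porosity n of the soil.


Result: 0.5112

Derivation:
Using the relation n = e / (1 + e)
n = 1.046 / (1 + 1.046)
n = 1.046 / 2.046
n = 0.5112


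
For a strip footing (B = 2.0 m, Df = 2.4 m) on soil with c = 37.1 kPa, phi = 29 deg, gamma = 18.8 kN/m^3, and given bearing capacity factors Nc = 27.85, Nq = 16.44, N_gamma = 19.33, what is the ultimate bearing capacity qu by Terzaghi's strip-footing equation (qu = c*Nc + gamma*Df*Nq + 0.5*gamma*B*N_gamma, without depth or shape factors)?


Compute qu = c*Nc + gamma*Df*Nq + 0.5*gamma*B*N_gamma
Term 1: 37.1 * 27.85 = 1033.235
Term 2: 18.8 * 2.4 * 16.44 = 741.7728
Term 3: 0.5 * 18.8 * 2.0 * 19.33 = 363.404
qu = 1033.235 + 741.7728 + 363.404
qu = 2138.41 kPa


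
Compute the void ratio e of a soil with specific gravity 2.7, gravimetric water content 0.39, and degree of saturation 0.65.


Using the relation e = Gs * w / S
e = 2.7 * 0.39 / 0.65
e = 1.62


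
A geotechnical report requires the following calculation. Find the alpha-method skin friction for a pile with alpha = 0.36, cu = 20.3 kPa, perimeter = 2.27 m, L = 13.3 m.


Using Qs = alpha * cu * perimeter * L
Qs = 0.36 * 20.3 * 2.27 * 13.3
Qs = 220.64 kN


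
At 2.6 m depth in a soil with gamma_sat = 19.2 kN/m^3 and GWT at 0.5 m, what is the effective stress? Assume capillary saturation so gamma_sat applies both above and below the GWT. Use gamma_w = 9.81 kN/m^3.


Total stress = gamma_sat * depth
sigma = 19.2 * 2.6 = 49.92 kPa
Pore water pressure u = gamma_w * (depth - d_wt)
u = 9.81 * (2.6 - 0.5) = 20.601 kPa
Effective stress = sigma - u
sigma' = 49.92 - 20.601 = 29.32 kPa


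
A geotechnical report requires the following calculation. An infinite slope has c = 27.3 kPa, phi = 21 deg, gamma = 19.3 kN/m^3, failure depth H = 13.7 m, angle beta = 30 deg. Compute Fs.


Result: 0.903

Derivation:
Using Fs = c / (gamma*H*sin(beta)*cos(beta)) + tan(phi)/tan(beta)
Cohesion contribution = 27.3 / (19.3*13.7*sin(30)*cos(30))
Cohesion contribution = 0.238443
Friction contribution = tan(21)/tan(30) = 0.664872
Fs = 0.238443 + 0.664872
Fs = 0.903


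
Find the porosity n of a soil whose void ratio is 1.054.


Result: 0.5131

Derivation:
Using the relation n = e / (1 + e)
n = 1.054 / (1 + 1.054)
n = 1.054 / 2.054
n = 0.5131


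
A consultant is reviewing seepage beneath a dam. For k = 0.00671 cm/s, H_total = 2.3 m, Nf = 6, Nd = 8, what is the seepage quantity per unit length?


Convert k to m/s for unit consistency with H:
k = 0.00671 cm/s = 0.00671 / 100 m/s = 6.71e-05 m/s
Using q = k * H * Nf / Nd
Nf / Nd = 6 / 8 = 0.75
q = 6.71e-05 * 2.3 * 0.75
q = 0.0001157 m^3/s per m


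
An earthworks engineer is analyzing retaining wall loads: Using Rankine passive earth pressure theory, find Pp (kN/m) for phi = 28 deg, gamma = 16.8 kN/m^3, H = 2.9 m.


Compute passive earth pressure coefficient:
Kp = tan^2(45 + phi/2) = tan^2(59.0) = 2.769826
Compute passive force:
Pp = 0.5 * Kp * gamma * H^2
Pp = 0.5 * 2.769826 * 16.8 * 2.9^2
Pp = 195.67 kN/m


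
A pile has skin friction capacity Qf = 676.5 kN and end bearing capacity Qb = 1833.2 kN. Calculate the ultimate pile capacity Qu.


Using Qu = Qf + Qb
Qu = 676.5 + 1833.2
Qu = 2509.7 kN


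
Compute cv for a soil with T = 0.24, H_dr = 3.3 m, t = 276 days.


Result: 0.00947 m^2/day

Derivation:
Using cv = T * H_dr^2 / t
H_dr^2 = 3.3^2 = 10.89
cv = 0.24 * 10.89 / 276
cv = 0.00947 m^2/day


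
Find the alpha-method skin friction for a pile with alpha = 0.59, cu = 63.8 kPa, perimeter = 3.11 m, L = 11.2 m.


Result: 1311.15 kN

Derivation:
Using Qs = alpha * cu * perimeter * L
Qs = 0.59 * 63.8 * 3.11 * 11.2
Qs = 1311.15 kN


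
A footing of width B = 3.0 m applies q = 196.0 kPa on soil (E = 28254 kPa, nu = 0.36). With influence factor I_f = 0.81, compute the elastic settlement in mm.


Using Se = q * B * (1 - nu^2) * I_f / E
1 - nu^2 = 1 - 0.36^2 = 0.8704
Se = 196.0 * 3.0 * 0.8704 * 0.81 / 28254
Se = 0.014672 m
Convert to mm: Se = 0.014672 * 1000 = 14.672 mm


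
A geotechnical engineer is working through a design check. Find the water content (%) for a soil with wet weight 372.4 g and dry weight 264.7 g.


Result: 40.69 %

Derivation:
Using w = (m_wet - m_dry) / m_dry * 100
m_wet - m_dry = 372.4 - 264.7 = 107.7 g
w = 107.7 / 264.7 * 100
w = 40.69 %


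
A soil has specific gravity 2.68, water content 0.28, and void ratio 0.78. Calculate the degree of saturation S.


Using S = Gs * w / e
S = 2.68 * 0.28 / 0.78
S = 0.9621


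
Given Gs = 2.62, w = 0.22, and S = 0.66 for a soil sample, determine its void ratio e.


Using the relation e = Gs * w / S
e = 2.62 * 0.22 / 0.66
e = 0.8733


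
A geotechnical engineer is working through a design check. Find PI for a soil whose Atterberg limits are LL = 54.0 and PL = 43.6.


Using PI = LL - PL
PI = 54.0 - 43.6
PI = 10.4


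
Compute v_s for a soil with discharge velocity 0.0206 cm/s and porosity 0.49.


Using v_s = v_d / n
v_s = 0.0206 / 0.49
v_s = 0.04204 cm/s


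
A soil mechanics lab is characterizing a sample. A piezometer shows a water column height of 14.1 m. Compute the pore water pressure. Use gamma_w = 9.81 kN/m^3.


Result: 138.32 kPa

Derivation:
Using u = gamma_w * h_w
u = 9.81 * 14.1
u = 138.32 kPa


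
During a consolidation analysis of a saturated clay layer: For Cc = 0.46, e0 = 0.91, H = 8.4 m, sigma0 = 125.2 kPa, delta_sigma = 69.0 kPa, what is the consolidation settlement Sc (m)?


Result: 0.3857 m

Derivation:
Using Sc = Cc * H / (1 + e0) * log10((sigma0 + delta_sigma) / sigma0)
Stress ratio = (125.2 + 69.0) / 125.2 = 1.55112
log10(1.55112) = 0.190645
Cc * H / (1 + e0) = 0.46 * 8.4 / (1 + 0.91) = 2.02304
Sc = 2.02304 * 0.190645
Sc = 0.3857 m


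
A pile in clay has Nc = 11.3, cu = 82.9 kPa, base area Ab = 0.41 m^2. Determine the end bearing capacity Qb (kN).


Result: 384.08 kN

Derivation:
Using Qb = Nc * cu * Ab
Qb = 11.3 * 82.9 * 0.41
Qb = 384.08 kN


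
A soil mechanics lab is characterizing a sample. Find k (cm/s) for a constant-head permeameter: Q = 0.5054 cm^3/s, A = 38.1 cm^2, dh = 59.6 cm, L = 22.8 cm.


Result: 0.005075 cm/s

Derivation:
Compute hydraulic gradient:
i = dh / L = 59.6 / 22.8 = 2.61404
Then apply Darcy's law:
k = Q / (A * i)
k = 0.5054 / (38.1 * 2.61404)
k = 0.5054 / 99.5947
k = 0.005075 cm/s


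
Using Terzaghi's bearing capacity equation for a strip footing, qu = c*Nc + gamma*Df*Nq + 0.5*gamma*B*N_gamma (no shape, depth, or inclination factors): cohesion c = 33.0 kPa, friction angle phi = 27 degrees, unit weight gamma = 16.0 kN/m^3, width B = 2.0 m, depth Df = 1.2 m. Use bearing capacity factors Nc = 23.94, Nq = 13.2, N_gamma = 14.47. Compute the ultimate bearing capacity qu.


Compute qu = c*Nc + gamma*Df*Nq + 0.5*gamma*B*N_gamma
Term 1: 33.0 * 23.94 = 790.02
Term 2: 16.0 * 1.2 * 13.2 = 253.44
Term 3: 0.5 * 16.0 * 2.0 * 14.47 = 231.52
qu = 790.02 + 253.44 + 231.52
qu = 1274.98 kPa


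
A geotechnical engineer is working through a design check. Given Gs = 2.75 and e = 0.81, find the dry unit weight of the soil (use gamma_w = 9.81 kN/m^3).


Using gamma_d = Gs * gamma_w / (1 + e)
gamma_d = 2.75 * 9.81 / (1 + 0.81)
gamma_d = 2.75 * 9.81 / 1.81
gamma_d = 14.905 kN/m^3


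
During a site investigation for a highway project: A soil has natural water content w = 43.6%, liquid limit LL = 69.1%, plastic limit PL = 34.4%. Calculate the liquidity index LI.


Result: 0.265

Derivation:
First compute the plasticity index:
PI = LL - PL = 69.1 - 34.4 = 34.7
Then compute the liquidity index:
LI = (w - PL) / PI
LI = (43.6 - 34.4) / 34.7
LI = 0.265


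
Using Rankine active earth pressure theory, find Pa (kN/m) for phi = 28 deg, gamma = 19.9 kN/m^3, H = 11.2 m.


Compute active earth pressure coefficient:
Ka = tan^2(45 - phi/2) = tan^2(31.0) = 0.361033
Compute active force:
Pa = 0.5 * Ka * gamma * H^2
Pa = 0.5 * 0.361033 * 19.9 * 11.2^2
Pa = 450.62 kN/m


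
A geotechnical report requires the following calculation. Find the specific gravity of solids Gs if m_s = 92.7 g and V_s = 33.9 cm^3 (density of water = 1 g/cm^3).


Using Gs = m_s / (V_s * rho_w)
Since rho_w = 1 g/cm^3:
Gs = 92.7 / 33.9
Gs = 2.735


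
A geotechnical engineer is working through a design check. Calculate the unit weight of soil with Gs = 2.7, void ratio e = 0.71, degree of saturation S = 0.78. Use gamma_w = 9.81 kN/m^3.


Result: 18.667 kN/m^3

Derivation:
Using gamma = gamma_w * (Gs + S*e) / (1 + e)
Numerator: Gs + S*e = 2.7 + 0.78*0.71 = 3.2538
Denominator: 1 + e = 1 + 0.71 = 1.71
gamma = 9.81 * 3.2538 / 1.71
gamma = 18.667 kN/m^3


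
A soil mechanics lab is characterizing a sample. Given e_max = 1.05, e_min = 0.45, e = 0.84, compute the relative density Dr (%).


Using Dr = (e_max - e) / (e_max - e_min) * 100
e_max - e = 1.05 - 0.84 = 0.21
e_max - e_min = 1.05 - 0.45 = 0.6
Dr = 0.21 / 0.6 * 100
Dr = 35.0 %


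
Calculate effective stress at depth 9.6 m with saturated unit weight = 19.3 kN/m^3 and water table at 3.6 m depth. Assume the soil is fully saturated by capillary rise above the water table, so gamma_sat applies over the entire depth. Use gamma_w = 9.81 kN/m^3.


Total stress = gamma_sat * depth
sigma = 19.3 * 9.6 = 185.28 kPa
Pore water pressure u = gamma_w * (depth - d_wt)
u = 9.81 * (9.6 - 3.6) = 58.86 kPa
Effective stress = sigma - u
sigma' = 185.28 - 58.86 = 126.42 kPa


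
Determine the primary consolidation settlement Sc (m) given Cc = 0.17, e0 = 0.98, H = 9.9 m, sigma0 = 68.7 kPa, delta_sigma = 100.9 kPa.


Using Sc = Cc * H / (1 + e0) * log10((sigma0 + delta_sigma) / sigma0)
Stress ratio = (68.7 + 100.9) / 68.7 = 2.4687
log10(2.4687) = 0.392469
Cc * H / (1 + e0) = 0.17 * 9.9 / (1 + 0.98) = 0.85
Sc = 0.85 * 0.392469
Sc = 0.3336 m


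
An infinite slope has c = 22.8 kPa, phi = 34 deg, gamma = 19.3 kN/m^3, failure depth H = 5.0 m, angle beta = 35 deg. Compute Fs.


Using Fs = c / (gamma*H*sin(beta)*cos(beta)) + tan(phi)/tan(beta)
Cohesion contribution = 22.8 / (19.3*5.0*sin(35)*cos(35))
Cohesion contribution = 0.502865
Friction contribution = tan(34)/tan(35) = 0.963298
Fs = 0.502865 + 0.963298
Fs = 1.466


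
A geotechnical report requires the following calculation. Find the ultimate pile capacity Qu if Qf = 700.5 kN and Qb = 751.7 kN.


Using Qu = Qf + Qb
Qu = 700.5 + 751.7
Qu = 1452.2 kN


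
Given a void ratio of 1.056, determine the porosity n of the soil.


Result: 0.5136

Derivation:
Using the relation n = e / (1 + e)
n = 1.056 / (1 + 1.056)
n = 1.056 / 2.056
n = 0.5136


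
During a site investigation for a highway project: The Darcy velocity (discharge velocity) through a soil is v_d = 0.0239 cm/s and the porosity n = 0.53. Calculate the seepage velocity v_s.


Using v_s = v_d / n
v_s = 0.0239 / 0.53
v_s = 0.04509 cm/s


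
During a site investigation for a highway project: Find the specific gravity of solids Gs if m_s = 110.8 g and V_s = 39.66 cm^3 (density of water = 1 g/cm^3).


Using Gs = m_s / (V_s * rho_w)
Since rho_w = 1 g/cm^3:
Gs = 110.8 / 39.66
Gs = 2.794


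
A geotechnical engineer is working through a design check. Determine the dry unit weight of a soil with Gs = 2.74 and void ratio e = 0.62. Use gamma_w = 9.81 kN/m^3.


Result: 16.592 kN/m^3

Derivation:
Using gamma_d = Gs * gamma_w / (1 + e)
gamma_d = 2.74 * 9.81 / (1 + 0.62)
gamma_d = 2.74 * 9.81 / 1.62
gamma_d = 16.592 kN/m^3


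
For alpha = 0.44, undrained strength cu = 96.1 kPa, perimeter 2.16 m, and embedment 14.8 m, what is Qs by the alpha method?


Result: 1351.73 kN

Derivation:
Using Qs = alpha * cu * perimeter * L
Qs = 0.44 * 96.1 * 2.16 * 14.8
Qs = 1351.73 kN


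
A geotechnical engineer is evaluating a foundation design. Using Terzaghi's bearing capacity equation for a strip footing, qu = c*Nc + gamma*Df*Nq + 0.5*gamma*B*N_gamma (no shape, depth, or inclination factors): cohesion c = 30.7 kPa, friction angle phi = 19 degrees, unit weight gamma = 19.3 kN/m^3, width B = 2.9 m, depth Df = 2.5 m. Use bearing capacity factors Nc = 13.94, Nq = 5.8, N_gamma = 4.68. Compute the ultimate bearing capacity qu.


Compute qu = c*Nc + gamma*Df*Nq + 0.5*gamma*B*N_gamma
Term 1: 30.7 * 13.94 = 427.958
Term 2: 19.3 * 2.5 * 5.8 = 279.85
Term 3: 0.5 * 19.3 * 2.9 * 4.68 = 130.9698
qu = 427.958 + 279.85 + 130.9698
qu = 838.78 kPa


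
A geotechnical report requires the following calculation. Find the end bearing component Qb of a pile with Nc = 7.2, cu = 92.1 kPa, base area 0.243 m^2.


Using Qb = Nc * cu * Ab
Qb = 7.2 * 92.1 * 0.243
Qb = 161.14 kN


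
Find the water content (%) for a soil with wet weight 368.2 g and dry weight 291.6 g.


Using w = (m_wet - m_dry) / m_dry * 100
m_wet - m_dry = 368.2 - 291.6 = 76.6 g
w = 76.6 / 291.6 * 100
w = 26.27 %


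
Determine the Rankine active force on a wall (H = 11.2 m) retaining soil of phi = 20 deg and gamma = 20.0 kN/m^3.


Result: 615.02 kN/m

Derivation:
Compute active earth pressure coefficient:
Ka = tan^2(45 - phi/2) = tan^2(35.0) = 0.490291
Compute active force:
Pa = 0.5 * Ka * gamma * H^2
Pa = 0.5 * 0.490291 * 20.0 * 11.2^2
Pa = 615.02 kN/m


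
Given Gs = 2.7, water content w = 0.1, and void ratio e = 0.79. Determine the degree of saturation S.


Result: 0.3418

Derivation:
Using S = Gs * w / e
S = 2.7 * 0.1 / 0.79
S = 0.3418


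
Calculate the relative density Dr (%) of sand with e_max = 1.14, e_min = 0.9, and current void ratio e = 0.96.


Using Dr = (e_max - e) / (e_max - e_min) * 100
e_max - e = 1.14 - 0.96 = 0.18
e_max - e_min = 1.14 - 0.9 = 0.24
Dr = 0.18 / 0.24 * 100
Dr = 75.0 %


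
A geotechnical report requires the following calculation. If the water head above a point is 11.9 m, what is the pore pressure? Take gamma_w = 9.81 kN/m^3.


Using u = gamma_w * h_w
u = 9.81 * 11.9
u = 116.74 kPa


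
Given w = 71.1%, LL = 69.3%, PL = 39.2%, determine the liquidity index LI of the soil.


Result: 1.06

Derivation:
First compute the plasticity index:
PI = LL - PL = 69.3 - 39.2 = 30.1
Then compute the liquidity index:
LI = (w - PL) / PI
LI = (71.1 - 39.2) / 30.1
LI = 1.06


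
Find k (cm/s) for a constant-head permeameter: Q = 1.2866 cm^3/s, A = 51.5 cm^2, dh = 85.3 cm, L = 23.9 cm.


Compute hydraulic gradient:
i = dh / L = 85.3 / 23.9 = 3.56904
Then apply Darcy's law:
k = Q / (A * i)
k = 1.2866 / (51.5 * 3.56904)
k = 1.2866 / 183.805
k = 0.007 cm/s


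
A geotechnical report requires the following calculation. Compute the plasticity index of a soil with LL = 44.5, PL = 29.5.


Result: 15.0

Derivation:
Using PI = LL - PL
PI = 44.5 - 29.5
PI = 15.0


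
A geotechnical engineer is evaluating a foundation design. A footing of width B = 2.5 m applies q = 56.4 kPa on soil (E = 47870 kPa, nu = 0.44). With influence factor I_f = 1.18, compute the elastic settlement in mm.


Using Se = q * B * (1 - nu^2) * I_f / E
1 - nu^2 = 1 - 0.44^2 = 0.8064
Se = 56.4 * 2.5 * 0.8064 * 1.18 / 47870
Se = 0.002803 m
Convert to mm: Se = 0.002803 * 1000 = 2.803 mm


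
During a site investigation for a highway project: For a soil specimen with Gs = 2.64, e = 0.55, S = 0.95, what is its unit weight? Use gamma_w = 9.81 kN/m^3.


Result: 20.016 kN/m^3

Derivation:
Using gamma = gamma_w * (Gs + S*e) / (1 + e)
Numerator: Gs + S*e = 2.64 + 0.95*0.55 = 3.1625
Denominator: 1 + e = 1 + 0.55 = 1.55
gamma = 9.81 * 3.1625 / 1.55
gamma = 20.016 kN/m^3


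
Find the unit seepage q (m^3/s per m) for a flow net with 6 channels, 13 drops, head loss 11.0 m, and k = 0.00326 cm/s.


Convert k to m/s for unit consistency with H:
k = 0.00326 cm/s = 0.00326 / 100 m/s = 3.26e-05 m/s
Using q = k * H * Nf / Nd
Nf / Nd = 6 / 13 = 0.4615
q = 3.26e-05 * 11.0 * 0.4615
q = 0.0001655 m^3/s per m


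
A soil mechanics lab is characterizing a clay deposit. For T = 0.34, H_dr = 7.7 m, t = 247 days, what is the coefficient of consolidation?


Using cv = T * H_dr^2 / t
H_dr^2 = 7.7^2 = 59.29
cv = 0.34 * 59.29 / 247
cv = 0.08161 m^2/day


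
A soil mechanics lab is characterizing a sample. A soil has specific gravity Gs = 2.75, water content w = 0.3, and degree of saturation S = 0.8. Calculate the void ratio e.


Using the relation e = Gs * w / S
e = 2.75 * 0.3 / 0.8
e = 1.0312


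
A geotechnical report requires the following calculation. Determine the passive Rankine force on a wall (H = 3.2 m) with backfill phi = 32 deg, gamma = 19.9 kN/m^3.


Result: 331.6 kN/m

Derivation:
Compute passive earth pressure coefficient:
Kp = tan^2(45 + phi/2) = tan^2(61.0) = 3.254588
Compute passive force:
Pp = 0.5 * Kp * gamma * H^2
Pp = 0.5 * 3.254588 * 19.9 * 3.2^2
Pp = 331.6 kN/m


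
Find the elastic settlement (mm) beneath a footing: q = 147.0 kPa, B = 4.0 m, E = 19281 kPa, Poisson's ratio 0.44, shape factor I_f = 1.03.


Result: 25.33 mm

Derivation:
Using Se = q * B * (1 - nu^2) * I_f / E
1 - nu^2 = 1 - 0.44^2 = 0.8064
Se = 147.0 * 4.0 * 0.8064 * 1.03 / 19281
Se = 0.025330 m
Convert to mm: Se = 0.025330 * 1000 = 25.33 mm


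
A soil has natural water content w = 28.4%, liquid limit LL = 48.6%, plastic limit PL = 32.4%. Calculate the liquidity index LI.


First compute the plasticity index:
PI = LL - PL = 48.6 - 32.4 = 16.2
Then compute the liquidity index:
LI = (w - PL) / PI
LI = (28.4 - 32.4) / 16.2
LI = -0.247


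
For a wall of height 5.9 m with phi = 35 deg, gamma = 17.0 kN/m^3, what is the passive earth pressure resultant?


Compute passive earth pressure coefficient:
Kp = tan^2(45 + phi/2) = tan^2(62.5) = 3.690172
Compute passive force:
Pp = 0.5 * Kp * gamma * H^2
Pp = 0.5 * 3.690172 * 17.0 * 5.9^2
Pp = 1091.87 kN/m


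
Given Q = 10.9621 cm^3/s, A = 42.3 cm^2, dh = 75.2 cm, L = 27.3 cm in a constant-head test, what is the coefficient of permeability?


Compute hydraulic gradient:
i = dh / L = 75.2 / 27.3 = 2.75458
Then apply Darcy's law:
k = Q / (A * i)
k = 10.9621 / (42.3 * 2.75458)
k = 10.9621 / 116.519
k = 0.09408 cm/s


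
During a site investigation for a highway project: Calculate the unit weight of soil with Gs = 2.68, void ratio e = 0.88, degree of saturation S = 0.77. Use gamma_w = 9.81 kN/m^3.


Using gamma = gamma_w * (Gs + S*e) / (1 + e)
Numerator: Gs + S*e = 2.68 + 0.77*0.88 = 3.3576
Denominator: 1 + e = 1 + 0.88 = 1.88
gamma = 9.81 * 3.3576 / 1.88
gamma = 17.52 kN/m^3


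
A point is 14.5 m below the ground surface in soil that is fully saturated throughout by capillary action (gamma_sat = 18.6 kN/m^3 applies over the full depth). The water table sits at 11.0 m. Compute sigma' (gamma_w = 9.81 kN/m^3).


Total stress = gamma_sat * depth
sigma = 18.6 * 14.5 = 269.7 kPa
Pore water pressure u = gamma_w * (depth - d_wt)
u = 9.81 * (14.5 - 11.0) = 34.335 kPa
Effective stress = sigma - u
sigma' = 269.7 - 34.335 = 235.37 kPa


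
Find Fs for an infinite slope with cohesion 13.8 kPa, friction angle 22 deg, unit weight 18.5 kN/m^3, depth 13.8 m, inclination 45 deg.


Result: 0.512

Derivation:
Using Fs = c / (gamma*H*sin(beta)*cos(beta)) + tan(phi)/tan(beta)
Cohesion contribution = 13.8 / (18.5*13.8*sin(45)*cos(45))
Cohesion contribution = 0.108108
Friction contribution = tan(22)/tan(45) = 0.404026
Fs = 0.108108 + 0.404026
Fs = 0.512


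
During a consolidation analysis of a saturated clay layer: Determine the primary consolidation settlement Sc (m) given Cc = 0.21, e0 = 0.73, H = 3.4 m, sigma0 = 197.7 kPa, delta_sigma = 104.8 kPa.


Using Sc = Cc * H / (1 + e0) * log10((sigma0 + delta_sigma) / sigma0)
Stress ratio = (197.7 + 104.8) / 197.7 = 1.5301
log10(1.5301) = 0.184719
Cc * H / (1 + e0) = 0.21 * 3.4 / (1 + 0.73) = 0.412717
Sc = 0.412717 * 0.184719
Sc = 0.0762 m


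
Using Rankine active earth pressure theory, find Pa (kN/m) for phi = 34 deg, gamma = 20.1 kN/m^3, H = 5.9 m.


Compute active earth pressure coefficient:
Ka = tan^2(45 - phi/2) = tan^2(28.0) = 0.282715
Compute active force:
Pa = 0.5 * Ka * gamma * H^2
Pa = 0.5 * 0.282715 * 20.1 * 5.9^2
Pa = 98.91 kN/m


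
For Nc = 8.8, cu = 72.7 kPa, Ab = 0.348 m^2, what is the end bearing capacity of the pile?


Using Qb = Nc * cu * Ab
Qb = 8.8 * 72.7 * 0.348
Qb = 222.64 kN


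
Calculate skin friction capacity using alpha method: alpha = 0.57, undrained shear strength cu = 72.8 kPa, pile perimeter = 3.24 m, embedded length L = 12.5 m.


Result: 1680.59 kN

Derivation:
Using Qs = alpha * cu * perimeter * L
Qs = 0.57 * 72.8 * 3.24 * 12.5
Qs = 1680.59 kN


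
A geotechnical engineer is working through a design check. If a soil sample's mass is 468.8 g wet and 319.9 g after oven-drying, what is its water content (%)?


Using w = (m_wet - m_dry) / m_dry * 100
m_wet - m_dry = 468.8 - 319.9 = 148.9 g
w = 148.9 / 319.9 * 100
w = 46.55 %


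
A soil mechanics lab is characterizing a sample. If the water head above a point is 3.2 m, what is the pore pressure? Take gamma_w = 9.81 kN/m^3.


Result: 31.39 kPa

Derivation:
Using u = gamma_w * h_w
u = 9.81 * 3.2
u = 31.39 kPa


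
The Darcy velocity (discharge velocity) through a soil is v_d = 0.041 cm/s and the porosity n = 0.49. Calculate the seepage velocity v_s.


Result: 0.08367 cm/s

Derivation:
Using v_s = v_d / n
v_s = 0.041 / 0.49
v_s = 0.08367 cm/s


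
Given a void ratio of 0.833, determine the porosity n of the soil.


Using the relation n = e / (1 + e)
n = 0.833 / (1 + 0.833)
n = 0.833 / 1.833
n = 0.4544


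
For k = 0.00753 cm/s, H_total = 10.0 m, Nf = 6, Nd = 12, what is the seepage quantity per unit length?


Result: 0.0003765 m^3/s per m

Derivation:
Convert k to m/s for unit consistency with H:
k = 0.00753 cm/s = 0.00753 / 100 m/s = 7.53e-05 m/s
Using q = k * H * Nf / Nd
Nf / Nd = 6 / 12 = 0.5
q = 7.53e-05 * 10.0 * 0.5
q = 0.0003765 m^3/s per m


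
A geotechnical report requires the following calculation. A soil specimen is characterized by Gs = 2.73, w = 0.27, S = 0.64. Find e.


Using the relation e = Gs * w / S
e = 2.73 * 0.27 / 0.64
e = 1.1517
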